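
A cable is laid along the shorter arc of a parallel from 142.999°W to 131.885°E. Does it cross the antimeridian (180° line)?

Yes

Naïve |131.885 − -142.999| = 274.884° > 180°, so the shorter arc goes the other way round — across 180°.
Signed shortest Δλ = ((131.885 − -142.999 + 180) mod 360) − 180 = -85.116°.
Going west by 85.116° from -142.999° passes through 180° before reaching +131.885°.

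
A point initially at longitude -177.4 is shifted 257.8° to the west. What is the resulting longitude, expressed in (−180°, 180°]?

Start at -177.4°; shift −257.8° → -435.2°.
-435.2° lies outside (−180°, 180°]; add 360° → -75.2°.

-75.2°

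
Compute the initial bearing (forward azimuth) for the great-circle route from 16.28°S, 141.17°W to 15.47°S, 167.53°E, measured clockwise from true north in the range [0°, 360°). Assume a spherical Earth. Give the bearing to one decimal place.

Δλ = 167.53 − -141.17 = 308.70°; wrapped into (−180°, 180°]: -51.30°.
θ = atan2( sin Δλ · cos φ₂ , cos φ₁ · sin φ₂ − sin φ₁ · cos φ₂ · cos Δλ )
  = atan2(-0.75216, -0.08711) = -96.606° → normalised to [0°, 360°): 263.394°.

263.4°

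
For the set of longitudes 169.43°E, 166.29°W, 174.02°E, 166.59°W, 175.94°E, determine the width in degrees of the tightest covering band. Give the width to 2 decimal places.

Sort the longitudes: -166.59°, -166.29°, +169.43°, +174.02°, +175.94°.
Eastward gaps between consecutive values (wrapping around): 0.30°, 335.72°, 4.59°, 1.92°, 17.47°.
Largest gap = 335.72° ⇒ minimal covering band is its complement: 360° − 335.72° = 24.28°.
Band runs from +169.43° eastward to -166.29°, crossing the antimeridian.

24.28°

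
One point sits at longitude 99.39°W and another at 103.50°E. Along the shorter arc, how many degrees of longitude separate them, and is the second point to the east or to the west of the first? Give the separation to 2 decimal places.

Raw difference: 103.50 − -99.39 = 202.89°.
Normalise into (−180°, 180°]: 202.89° − 360° = -157.11°.
Negative ⇒ the second point lies to the west; separation 157.11°.

157.11° west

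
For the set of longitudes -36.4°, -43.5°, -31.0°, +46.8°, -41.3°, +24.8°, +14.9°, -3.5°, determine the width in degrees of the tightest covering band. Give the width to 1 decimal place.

90.3°

Sort the longitudes: -43.5°, -41.3°, -36.4°, -31.0°, -3.5°, +14.9°, +24.8°, +46.8°.
Eastward gaps between consecutive values (wrapping around): 2.2°, 4.9°, 5.4°, 27.5°, 18.4°, 9.9°, 22.0°, 269.7°.
Largest gap = 269.7° ⇒ minimal covering band is its complement: 360° − 269.7° = 90.3°.
Band runs from -43.5° eastward to +46.8°.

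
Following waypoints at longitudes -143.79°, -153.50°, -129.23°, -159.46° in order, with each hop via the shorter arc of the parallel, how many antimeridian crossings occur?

0

Leg 1: -143.79° → -153.50°, shortest Δλ = -9.71° (west) — does not cross 180°.
Leg 2: -153.50° → -129.23°, shortest Δλ = 24.27° (east) — does not cross 180°.
Leg 3: -129.23° → -159.46°, shortest Δλ = -30.23° (west) — does not cross 180°.
Total crossings: 0.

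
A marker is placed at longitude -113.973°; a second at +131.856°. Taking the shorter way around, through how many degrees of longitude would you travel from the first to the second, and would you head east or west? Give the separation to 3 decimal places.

Raw difference: 131.856 − -113.973 = 245.829°.
Normalise into (−180°, 180°]: 245.829° − 360° = -114.171°.
Negative ⇒ the second point lies to the west; separation 114.171°.

114.171° west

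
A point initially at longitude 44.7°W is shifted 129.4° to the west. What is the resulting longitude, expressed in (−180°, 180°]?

Start at -44.7°; shift −129.4° → -174.1°.
-174.1° already lies in (−180°, 180°].

174.1°W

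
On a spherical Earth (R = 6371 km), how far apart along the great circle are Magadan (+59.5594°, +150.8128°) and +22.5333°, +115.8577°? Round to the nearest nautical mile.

2668 nmi

Δλ = 115.8577 − 150.8128 = -34.9551°.
Δφ = 22.5333 − 59.5594 = -37.0261°.
a = sin²(Δφ/2) + cos φ₁ · cos φ₂ · sin²(Δλ/2) = 0.143030.
c = 2·atan2(√a, √(1−a)) = 0.77569 rad → d = 6371·c ≈ 4941.90 km ≈ 2668.41 nmi.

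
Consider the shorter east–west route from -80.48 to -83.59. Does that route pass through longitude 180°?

Signed shortest Δλ = ((-83.59 − -80.48 + 180) mod 360) − 180 = -3.11°.
Going west by 3.11° from -80.48° reaches -83.59° without touching 180°.

No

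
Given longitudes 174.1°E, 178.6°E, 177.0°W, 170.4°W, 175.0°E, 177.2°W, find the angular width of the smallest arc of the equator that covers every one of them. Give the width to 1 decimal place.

Sort the longitudes: -177.2°, -177.0°, -170.4°, +174.1°, +175.0°, +178.6°.
Eastward gaps between consecutive values (wrapping around): 0.2°, 6.6°, 344.5°, 0.9°, 3.6°, 4.2°.
Largest gap = 344.5° ⇒ minimal covering band is its complement: 360° − 344.5° = 15.5°.
Band runs from +174.1° eastward to -170.4°, crossing the antimeridian.

15.5°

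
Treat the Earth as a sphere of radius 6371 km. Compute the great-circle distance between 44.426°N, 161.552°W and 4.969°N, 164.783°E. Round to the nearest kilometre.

Δλ = 164.783 − -161.552 = 326.335°; wrapped into (−180°, 180°]: -33.665°.
Δφ = 4.969 − 44.426 = -39.457°.
a = sin²(Δφ/2) + cos φ₁ · cos φ₂ · sin²(Δλ/2) = 0.173609.
c = 2·atan2(√a, √(1−a)) = 0.85954 rad → d = 6371·c ≈ 5476.15 km.

5476 km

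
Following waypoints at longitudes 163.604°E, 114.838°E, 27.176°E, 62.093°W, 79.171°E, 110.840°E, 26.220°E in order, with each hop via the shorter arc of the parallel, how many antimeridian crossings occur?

Leg 1: +163.604° → +114.838°, shortest Δλ = -48.766° (west) — does not cross 180°.
Leg 2: +114.838° → +27.176°, shortest Δλ = -87.662° (west) — does not cross 180°.
Leg 3: +27.176° → -62.093°, shortest Δλ = -89.269° (west) — does not cross 180°.
Leg 4: -62.093° → +79.171°, shortest Δλ = 141.264° (east) — does not cross 180°.
Leg 5: +79.171° → +110.840°, shortest Δλ = 31.669° (east) — does not cross 180°.
Leg 6: +110.840° → +26.220°, shortest Δλ = -84.62° (west) — does not cross 180°.
Total crossings: 0.

0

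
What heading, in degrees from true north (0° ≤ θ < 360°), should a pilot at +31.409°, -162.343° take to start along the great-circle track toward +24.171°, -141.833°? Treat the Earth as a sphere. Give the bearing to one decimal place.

106.7°

Δλ = -141.833 − -162.343 = 20.510°.
θ = atan2( sin Δλ · cos φ₂ , cos φ₁ · sin φ₂ − sin φ₁ · cos φ₂ · cos Δλ )
  = atan2(0.31965, -0.09585) = 106.692° → normalised to [0°, 360°): 106.692°.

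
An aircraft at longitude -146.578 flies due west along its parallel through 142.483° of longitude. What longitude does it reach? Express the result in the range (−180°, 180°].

+70.939°

Start at -146.578°; shift −142.483° → -289.061°.
-289.061° lies outside (−180°, 180°]; add 360° → +70.939°.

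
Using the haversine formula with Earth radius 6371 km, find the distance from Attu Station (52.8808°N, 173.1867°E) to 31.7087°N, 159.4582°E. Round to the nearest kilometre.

2601 km

Δλ = 159.4582 − 173.1867 = -13.7285°.
Δφ = 31.7087 − 52.8808 = -21.1721°.
a = sin²(Δφ/2) + cos φ₁ · cos φ₂ · sin²(Δλ/2) = 0.041084.
c = 2·atan2(√a, √(1−a)) = 0.40821 rad → d = 6371·c ≈ 2600.71 km.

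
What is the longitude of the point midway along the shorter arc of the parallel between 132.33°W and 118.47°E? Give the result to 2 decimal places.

Signed shortest Δλ from -132.33° to +118.47° is -109.20°.
Midpoint longitude = -132.33° + (-109.20°)/2 = -132.33° − 54.60° = -186.93°.
Normalise into (−180°, 180°]: +173.07°.
(The naïve average (-132.33 + +118.47)/2 = -6.93° is on the wrong side of the globe.)

173.07°E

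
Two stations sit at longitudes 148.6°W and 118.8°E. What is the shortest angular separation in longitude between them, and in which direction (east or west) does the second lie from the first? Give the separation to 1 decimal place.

92.6° west

Raw difference: 118.8 − -148.6 = 267.4°.
Normalise into (−180°, 180°]: 267.4° − 360° = -92.6°.
Negative ⇒ the second point lies to the west; separation 92.6°.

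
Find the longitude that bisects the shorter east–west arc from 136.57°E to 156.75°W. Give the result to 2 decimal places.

Signed shortest Δλ from +136.57° to -156.75° is +66.68°.
Midpoint longitude = +136.57° + (+66.68°)/2 = +136.57° + 33.34° = +169.91°.
(The naïve average (+136.57 + -156.75)/2 = -10.09° is on the wrong side of the globe.)

169.91°E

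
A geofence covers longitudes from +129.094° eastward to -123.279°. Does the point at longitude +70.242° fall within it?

Band width going east from +129.094° to -123.279°: ((-123.279 − 129.094) mod 360) = 107.627°.
Offset of +70.242° east of the west edge: ((70.242 − 129.094) mod 360) = 301.148°.
301.148° > 107.627° ⇒ outside.

No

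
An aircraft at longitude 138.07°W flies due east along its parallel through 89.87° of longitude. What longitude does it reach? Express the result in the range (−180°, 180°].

Start at -138.07°; shift +89.87° → -48.20°.
-48.20° already lies in (−180°, 180°].

48.20°W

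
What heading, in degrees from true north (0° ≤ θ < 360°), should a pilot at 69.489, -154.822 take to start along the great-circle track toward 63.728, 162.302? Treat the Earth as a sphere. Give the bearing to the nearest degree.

272°

Δλ = 162.302 − -154.822 = 317.124°; wrapped into (−180°, 180°]: -42.876°.
θ = atan2( sin Δλ · cos φ₂ , cos φ₁ · sin φ₂ − sin φ₁ · cos φ₂ · cos Δλ )
  = atan2(-0.30117, 0.01038) = -88.025° → normalised to [0°, 360°): 271.975°.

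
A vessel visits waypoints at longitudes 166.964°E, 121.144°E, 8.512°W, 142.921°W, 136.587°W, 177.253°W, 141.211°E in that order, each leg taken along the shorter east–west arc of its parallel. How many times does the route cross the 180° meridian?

Leg 1: +166.964° → +121.144°, shortest Δλ = -45.82° (west) — does not cross 180°.
Leg 2: +121.144° → -8.512°, shortest Δλ = -129.656° (west) — does not cross 180°.
Leg 3: -8.512° → -142.921°, shortest Δλ = -134.409° (west) — does not cross 180°.
Leg 4: -142.921° → -136.587°, shortest Δλ = 6.334° (east) — does not cross 180°.
Leg 5: -136.587° → -177.253°, shortest Δλ = -40.666° (west) — does not cross 180°.
Leg 6: -177.253° → +141.211°, shortest Δλ = -41.536° (west) — crosses 180°.
Total crossings: 1.

1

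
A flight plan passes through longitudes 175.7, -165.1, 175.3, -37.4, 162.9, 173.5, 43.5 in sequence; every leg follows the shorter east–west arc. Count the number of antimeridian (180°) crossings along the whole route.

4

Leg 1: +175.7° → -165.1°, shortest Δλ = 19.2° (east) — crosses 180°.
Leg 2: -165.1° → +175.3°, shortest Δλ = -19.6° (west) — crosses 180°.
Leg 3: +175.3° → -37.4°, shortest Δλ = 147.3° (east) — crosses 180°.
Leg 4: -37.4° → +162.9°, shortest Δλ = -159.7° (west) — crosses 180°.
Leg 5: +162.9° → +173.5°, shortest Δλ = 10.6° (east) — does not cross 180°.
Leg 6: +173.5° → +43.5°, shortest Δλ = -130.0° (west) — does not cross 180°.
Total crossings: 4.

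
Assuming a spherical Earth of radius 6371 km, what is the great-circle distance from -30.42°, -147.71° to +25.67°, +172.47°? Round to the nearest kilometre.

7541 km

Δλ = 172.47 − -147.71 = 320.18°; wrapped into (−180°, 180°]: -39.82°.
Δφ = 25.67 − -30.42 = 56.09°.
a = sin²(Δφ/2) + cos φ₁ · cos φ₂ · sin²(Δλ/2) = 0.311190.
c = 2·atan2(√a, √(1−a)) = 1.18357 rad → d = 6371·c ≈ 7540.54 km.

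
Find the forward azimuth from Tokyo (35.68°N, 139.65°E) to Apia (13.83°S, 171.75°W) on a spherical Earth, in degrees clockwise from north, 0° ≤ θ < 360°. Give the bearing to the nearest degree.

Δλ = -171.75 − 139.65 = -311.40°; wrapped into (−180°, 180°]: 48.60°.
θ = atan2( sin Δλ · cos φ₂ , cos φ₁ · sin φ₂ − sin φ₁ · cos φ₂ · cos Δλ )
  = atan2(0.72836, -0.56870) = 127.983° → normalised to [0°, 360°): 127.983°.

128°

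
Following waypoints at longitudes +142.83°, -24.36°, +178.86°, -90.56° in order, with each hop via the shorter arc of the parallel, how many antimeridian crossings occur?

2

Leg 1: +142.83° → -24.36°, shortest Δλ = -167.19° (west) — does not cross 180°.
Leg 2: -24.36° → +178.86°, shortest Δλ = -156.78° (west) — crosses 180°.
Leg 3: +178.86° → -90.56°, shortest Δλ = 90.58° (east) — crosses 180°.
Total crossings: 2.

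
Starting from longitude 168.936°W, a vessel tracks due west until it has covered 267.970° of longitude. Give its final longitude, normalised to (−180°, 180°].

Start at -168.936°; shift −267.970° → -436.906°.
-436.906° lies outside (−180°, 180°]; add 360° → -76.906°.

76.906°W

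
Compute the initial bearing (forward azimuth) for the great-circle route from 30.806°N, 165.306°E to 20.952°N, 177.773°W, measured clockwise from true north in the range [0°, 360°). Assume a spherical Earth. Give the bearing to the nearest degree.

119°

Δλ = -177.773 − 165.306 = -343.079°; wrapped into (−180°, 180°]: 16.921°.
θ = atan2( sin Δλ · cos φ₂ , cos φ₁ · sin φ₂ − sin φ₁ · cos φ₂ · cos Δλ )
  = atan2(0.27181, -0.15043) = 118.962° → normalised to [0°, 360°): 118.962°.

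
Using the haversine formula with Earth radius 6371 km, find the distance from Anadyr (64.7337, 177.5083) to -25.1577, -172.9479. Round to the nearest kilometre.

10030 km

Δλ = -172.9479 − 177.5083 = -350.4562°; wrapped into (−180°, 180°]: 9.5438°.
Δφ = -25.1577 − 64.7337 = -89.8914°.
a = sin²(Δφ/2) + cos φ₁ · cos φ₂ · sin²(Δλ/2) = 0.501726.
c = 2·atan2(√a, √(1−a)) = 1.57425 rad → d = 6371·c ≈ 10029.53 km.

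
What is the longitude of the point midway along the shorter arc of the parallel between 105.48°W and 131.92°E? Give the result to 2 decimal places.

Signed shortest Δλ from -105.48° to +131.92° is -122.60°.
Midpoint longitude = -105.48° + (-122.60°)/2 = -105.48° − 61.30° = -166.78°.
(The naïve average (-105.48 + +131.92)/2 = 13.22° is on the wrong side of the globe.)

166.78°W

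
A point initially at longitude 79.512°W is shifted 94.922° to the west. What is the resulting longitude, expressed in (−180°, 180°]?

Start at -79.512°; shift −94.922° → -174.434°.
-174.434° already lies in (−180°, 180°].

174.434°W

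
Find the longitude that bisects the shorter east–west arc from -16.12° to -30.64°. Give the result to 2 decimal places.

Signed shortest Δλ from -16.12° to -30.64° is -14.52°.
Midpoint longitude = -16.12° + (-14.52°)/2 = -16.12° − 7.26° = -23.38°.

-23.38°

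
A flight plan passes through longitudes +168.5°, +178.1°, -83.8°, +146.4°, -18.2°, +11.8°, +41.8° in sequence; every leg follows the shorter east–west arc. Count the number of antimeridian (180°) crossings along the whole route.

Leg 1: +168.5° → +178.1°, shortest Δλ = 9.6° (east) — does not cross 180°.
Leg 2: +178.1° → -83.8°, shortest Δλ = 98.1° (east) — crosses 180°.
Leg 3: -83.8° → +146.4°, shortest Δλ = -129.8° (west) — crosses 180°.
Leg 4: +146.4° → -18.2°, shortest Δλ = -164.6° (west) — does not cross 180°.
Leg 5: -18.2° → +11.8°, shortest Δλ = 30.0° (east) — does not cross 180°.
Leg 6: +11.8° → +41.8°, shortest Δλ = 30.0° (east) — does not cross 180°.
Total crossings: 2.

2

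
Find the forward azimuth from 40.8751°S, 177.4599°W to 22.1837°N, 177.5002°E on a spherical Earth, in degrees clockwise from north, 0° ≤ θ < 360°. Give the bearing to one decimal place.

354.8°

Δλ = 177.5002 − -177.4599 = 354.9601°; wrapped into (−180°, 180°]: -5.0399°.
θ = atan2( sin Δλ · cos φ₂ , cos φ₁ · sin φ₂ − sin φ₁ · cos φ₂ · cos Δλ )
  = atan2(-0.08135, 0.88913) = -5.227° → normalised to [0°, 360°): 354.773°.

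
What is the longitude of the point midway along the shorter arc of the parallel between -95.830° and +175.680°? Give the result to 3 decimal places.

-140.075°

Signed shortest Δλ from -95.830° to +175.680° is -88.490°.
Midpoint longitude = -95.830° + (-88.490°)/2 = -95.830° − 44.245° = -140.075°.
(The naïve average (-95.830 + +175.680)/2 = 39.925° is on the wrong side of the globe.)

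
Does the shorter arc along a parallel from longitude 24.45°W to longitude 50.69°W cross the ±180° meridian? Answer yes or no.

No

Signed shortest Δλ = ((-50.69 − -24.45 + 180) mod 360) − 180 = -26.24°.
Going west by 26.24° from -24.45° reaches -50.69° without touching 180°.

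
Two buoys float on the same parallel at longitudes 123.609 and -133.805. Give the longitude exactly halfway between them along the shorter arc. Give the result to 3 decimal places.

Signed shortest Δλ from +123.609° to -133.805° is +102.586°.
Midpoint longitude = +123.609° + (+102.586°)/2 = +123.609° + 51.293° = +174.902°.
(The naïve average (+123.609 + -133.805)/2 = -5.098° is on the wrong side of the globe.)

+174.902°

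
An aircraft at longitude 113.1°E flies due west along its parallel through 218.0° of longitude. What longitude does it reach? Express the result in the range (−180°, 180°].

104.9°W

Start at +113.1°; shift −218.0° → -104.9°.
-104.9° already lies in (−180°, 180°].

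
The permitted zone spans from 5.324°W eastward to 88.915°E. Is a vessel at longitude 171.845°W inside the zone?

Band width going east from -5.324° to +88.915°: ((88.915 − -5.324) mod 360) = 94.239°.
Offset of -171.845° east of the west edge: ((-171.845 − -5.324) mod 360) = 193.479°.
193.479° > 94.239° ⇒ outside.

No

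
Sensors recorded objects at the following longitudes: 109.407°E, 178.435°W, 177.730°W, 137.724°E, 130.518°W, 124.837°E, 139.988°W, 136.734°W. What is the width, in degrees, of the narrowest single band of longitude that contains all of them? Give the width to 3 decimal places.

Sort the longitudes: -178.435°, -177.730°, -139.988°, -136.734°, -130.518°, +109.407°, +124.837°, +137.724°.
Eastward gaps between consecutive values (wrapping around): 0.705°, 37.742°, 3.254°, 6.216°, 239.925°, 15.430°, 12.887°, 43.841°.
Largest gap = 239.925° ⇒ minimal covering band is its complement: 360° − 239.925° = 120.075°.
Band runs from +109.407° eastward to -130.518°, crossing the antimeridian.

120.075°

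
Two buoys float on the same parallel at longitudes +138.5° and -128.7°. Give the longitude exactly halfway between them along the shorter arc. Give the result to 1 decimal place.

Signed shortest Δλ from +138.5° to -128.7° is +92.8°.
Midpoint longitude = +138.5° + (+92.8°)/2 = +138.5° + 46.4° = +184.9°.
Normalise into (−180°, 180°]: -175.1°.
(The naïve average (+138.5 + -128.7)/2 = 4.9° is on the wrong side of the globe.)

-175.1°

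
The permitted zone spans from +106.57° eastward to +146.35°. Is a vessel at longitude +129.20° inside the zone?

Yes

Band width going east from +106.57° to +146.35°: ((146.35 − 106.57) mod 360) = 39.78°.
Offset of +129.20° east of the west edge: ((129.20 − 106.57) mod 360) = 22.63°.
22.63° ≤ 39.78° ⇒ inside.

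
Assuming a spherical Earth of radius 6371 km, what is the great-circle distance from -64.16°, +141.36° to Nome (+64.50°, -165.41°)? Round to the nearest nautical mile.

Δλ = -165.41 − 141.36 = -306.77°; wrapped into (−180°, 180°]: 53.23°.
Δφ = 64.50 − -64.16 = 128.66°.
a = sin²(Δφ/2) + cos φ₁ · cos φ₂ · sin²(Δλ/2) = 0.850008.
c = 2·atan2(√a, √(1−a)) = 2.34622 rad → d = 6371·c ≈ 14947.75 km ≈ 8071.14 nmi.

8071 nmi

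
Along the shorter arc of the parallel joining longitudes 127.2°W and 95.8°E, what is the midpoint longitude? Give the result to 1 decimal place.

Signed shortest Δλ from -127.2° to +95.8° is -137.0°.
Midpoint longitude = -127.2° + (-137.0°)/2 = -127.2° − 68.5° = -195.7°.
Normalise into (−180°, 180°]: +164.3°.
(The naïve average (-127.2 + +95.8)/2 = -15.7° is on the wrong side of the globe.)

164.3°E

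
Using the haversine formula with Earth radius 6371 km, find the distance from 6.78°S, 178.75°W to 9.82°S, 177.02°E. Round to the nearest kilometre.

Δλ = 177.02 − -178.75 = 355.77°; wrapped into (−180°, 180°]: -4.23°.
Δφ = -9.82 − -6.78 = -3.04°.
a = sin²(Δφ/2) + cos φ₁ · cos φ₂ · sin²(Δλ/2) = 0.002036.
c = 2·atan2(√a, √(1−a)) = 0.09028 rad → d = 6371·c ≈ 575.18 km.

575 km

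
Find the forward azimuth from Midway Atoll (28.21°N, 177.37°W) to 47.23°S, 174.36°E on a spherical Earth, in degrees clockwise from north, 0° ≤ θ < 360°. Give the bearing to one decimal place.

185.8°

Δλ = 174.36 − -177.37 = 351.73°; wrapped into (−180°, 180°]: -8.27°.
θ = atan2( sin Δλ · cos φ₂ , cos φ₁ · sin φ₂ − sin φ₁ · cos φ₂ · cos Δλ )
  = atan2(-0.09767, -0.96455) = -174.218° → normalised to [0°, 360°): 185.782°.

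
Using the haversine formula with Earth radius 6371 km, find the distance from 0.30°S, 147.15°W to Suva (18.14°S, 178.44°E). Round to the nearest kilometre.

4250 km

Δλ = 178.44 − -147.15 = 325.59°; wrapped into (−180°, 180°]: -34.41°.
Δφ = -18.14 − -0.30 = -17.84°.
a = sin²(Δφ/2) + cos φ₁ · cos φ₂ · sin²(Δλ/2) = 0.107185.
c = 2·atan2(√a, √(1−a)) = 0.66708 rad → d = 6371·c ≈ 4249.98 km.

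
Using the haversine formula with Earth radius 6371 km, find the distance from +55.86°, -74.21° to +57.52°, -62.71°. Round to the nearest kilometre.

Δλ = -62.71 − -74.21 = 11.50°.
Δφ = 57.52 − 55.86 = 1.66°.
a = sin²(Δφ/2) + cos φ₁ · cos φ₂ · sin²(Δλ/2) = 0.003235.
c = 2·atan2(√a, √(1−a)) = 0.11381 rad → d = 6371·c ≈ 725.11 km.

725 km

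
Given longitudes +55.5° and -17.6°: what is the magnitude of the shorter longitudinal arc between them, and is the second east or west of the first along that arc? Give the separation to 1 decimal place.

73.1° west

Raw difference: -17.6 − 55.5 = -73.1°.
Normalise into (−180°, 180°]: -73.1° stays -73.1°.
Negative ⇒ the second point lies to the west; separation 73.1°.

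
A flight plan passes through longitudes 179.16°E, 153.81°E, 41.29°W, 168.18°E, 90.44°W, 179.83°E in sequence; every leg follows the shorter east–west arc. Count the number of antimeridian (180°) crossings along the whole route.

4

Leg 1: +179.16° → +153.81°, shortest Δλ = -25.35° (west) — does not cross 180°.
Leg 2: +153.81° → -41.29°, shortest Δλ = 164.9° (east) — crosses 180°.
Leg 3: -41.29° → +168.18°, shortest Δλ = -150.53° (west) — crosses 180°.
Leg 4: +168.18° → -90.44°, shortest Δλ = 101.38° (east) — crosses 180°.
Leg 5: -90.44° → +179.83°, shortest Δλ = -89.73° (west) — crosses 180°.
Total crossings: 4.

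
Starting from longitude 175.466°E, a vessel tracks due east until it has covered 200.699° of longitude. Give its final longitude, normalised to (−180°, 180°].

16.165°E

Start at +175.466°; shift +200.699° → +376.165°.
+376.165° lies outside (−180°, 180°]; subtract 360° → +16.165°.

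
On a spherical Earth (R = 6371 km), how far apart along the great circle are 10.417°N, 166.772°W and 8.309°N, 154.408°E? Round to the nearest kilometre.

Δλ = 154.408 − -166.772 = 321.180°; wrapped into (−180°, 180°]: -38.820°.
Δφ = 8.309 − 10.417 = -2.108°.
a = sin²(Δφ/2) + cos φ₁ · cos φ₂ · sin²(Δλ/2) = 0.107818.
c = 2·atan2(√a, √(1−a)) = 0.66913 rad → d = 6371·c ≈ 4263.01 km.

4263 km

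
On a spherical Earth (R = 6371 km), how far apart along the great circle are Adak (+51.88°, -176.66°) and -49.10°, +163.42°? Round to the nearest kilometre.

11386 km

Δλ = 163.42 − -176.66 = 340.08°; wrapped into (−180°, 180°]: -19.92°.
Δφ = -49.10 − 51.88 = -100.98°.
a = sin²(Δφ/2) + cos φ₁ · cos φ₂ · sin²(Δλ/2) = 0.607324.
c = 2·atan2(√a, √(1−a)) = 1.78713 rad → d = 6371·c ≈ 11385.79 km.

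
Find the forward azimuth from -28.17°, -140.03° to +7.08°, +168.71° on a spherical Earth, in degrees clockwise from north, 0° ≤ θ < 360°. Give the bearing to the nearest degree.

Δλ = 168.71 − -140.03 = 308.74°; wrapped into (−180°, 180°]: -51.26°.
θ = atan2( sin Δλ · cos φ₂ , cos φ₁ · sin φ₂ − sin φ₁ · cos φ₂ · cos Δλ )
  = atan2(-0.77405, 0.40183) = -62.565° → normalised to [0°, 360°): 297.435°.

297°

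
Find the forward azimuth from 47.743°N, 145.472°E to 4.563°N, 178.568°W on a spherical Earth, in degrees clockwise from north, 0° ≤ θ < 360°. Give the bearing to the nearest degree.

Δλ = -178.568 − 145.472 = -324.040°; wrapped into (−180°, 180°]: 35.960°.
θ = atan2( sin Δλ · cos φ₂ , cos φ₁ · sin φ₂ − sin φ₁ · cos φ₂ · cos Δλ )
  = atan2(0.58536, -0.54369) = 132.886° → normalised to [0°, 360°): 132.886°.

133°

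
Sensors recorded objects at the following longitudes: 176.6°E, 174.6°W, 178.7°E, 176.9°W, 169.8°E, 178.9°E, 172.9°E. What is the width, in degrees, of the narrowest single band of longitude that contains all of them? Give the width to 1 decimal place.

Sort the longitudes: -176.9°, -174.6°, +169.8°, +172.9°, +176.6°, +178.7°, +178.9°.
Eastward gaps between consecutive values (wrapping around): 2.3°, 344.4°, 3.1°, 3.7°, 2.1°, 0.2°, 4.2°.
Largest gap = 344.4° ⇒ minimal covering band is its complement: 360° − 344.4° = 15.6°.
Band runs from +169.8° eastward to -174.6°, crossing the antimeridian.

15.6°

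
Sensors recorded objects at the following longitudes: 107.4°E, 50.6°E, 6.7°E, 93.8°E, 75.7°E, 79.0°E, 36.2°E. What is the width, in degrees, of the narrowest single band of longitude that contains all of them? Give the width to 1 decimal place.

Sort the longitudes: +6.7°, +36.2°, +50.6°, +75.7°, +79.0°, +93.8°, +107.4°.
Eastward gaps between consecutive values (wrapping around): 29.5°, 14.4°, 25.1°, 3.3°, 14.8°, 13.6°, 259.3°.
Largest gap = 259.3° ⇒ minimal covering band is its complement: 360° − 259.3° = 100.7°.
Band runs from +6.7° eastward to +107.4°.

100.7°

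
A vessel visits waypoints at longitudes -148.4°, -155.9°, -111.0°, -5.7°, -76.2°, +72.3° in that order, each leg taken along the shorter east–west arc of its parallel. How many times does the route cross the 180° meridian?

0

Leg 1: -148.4° → -155.9°, shortest Δλ = -7.5° (west) — does not cross 180°.
Leg 2: -155.9° → -111.0°, shortest Δλ = 44.9° (east) — does not cross 180°.
Leg 3: -111.0° → -5.7°, shortest Δλ = 105.3° (east) — does not cross 180°.
Leg 4: -5.7° → -76.2°, shortest Δλ = -70.5° (west) — does not cross 180°.
Leg 5: -76.2° → +72.3°, shortest Δλ = 148.5° (east) — does not cross 180°.
Total crossings: 0.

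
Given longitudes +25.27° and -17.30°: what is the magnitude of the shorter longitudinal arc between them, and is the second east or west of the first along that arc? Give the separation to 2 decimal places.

Raw difference: -17.30 − 25.27 = -42.57°.
Normalise into (−180°, 180°]: -42.57° stays -42.57°.
Negative ⇒ the second point lies to the west; separation 42.57°.

42.57° west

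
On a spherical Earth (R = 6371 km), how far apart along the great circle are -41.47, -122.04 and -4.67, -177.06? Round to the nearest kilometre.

Δλ = -177.06 − -122.04 = -55.02°.
Δφ = -4.67 − -41.47 = 36.80°.
a = sin²(Δφ/2) + cos φ₁ · cos φ₂ · sin²(Δλ/2) = 0.258971.
c = 2·atan2(√a, √(1−a)) = 1.06779 rad → d = 6371·c ≈ 6802.91 km.

6803 km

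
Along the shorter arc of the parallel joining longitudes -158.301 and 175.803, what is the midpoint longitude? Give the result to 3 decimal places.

Signed shortest Δλ from -158.301° to +175.803° is -25.896°.
Midpoint longitude = -158.301° + (-25.896°)/2 = -158.301° − 12.948° = -171.249°.
(The naïve average (-158.301 + +175.803)/2 = 8.751° is on the wrong side of the globe.)

-171.249°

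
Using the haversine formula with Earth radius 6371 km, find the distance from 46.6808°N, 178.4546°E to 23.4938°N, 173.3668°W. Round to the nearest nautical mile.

Δλ = -173.3668 − 178.4546 = -351.8214°; wrapped into (−180°, 180°]: 8.1786°.
Δφ = 23.4938 − 46.6808 = -23.1870°.
a = sin²(Δφ/2) + cos φ₁ · cos φ₂ · sin²(Δλ/2) = 0.043587.
c = 2·atan2(√a, √(1−a)) = 0.42065 rad → d = 6371·c ≈ 2679.93 km ≈ 1447.05 nmi.

1447 nmi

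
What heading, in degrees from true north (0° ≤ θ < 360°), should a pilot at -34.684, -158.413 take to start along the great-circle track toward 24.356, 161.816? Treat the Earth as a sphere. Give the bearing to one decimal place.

321.7°

Δλ = 161.816 − -158.413 = 320.229°; wrapped into (−180°, 180°]: -39.771°.
θ = atan2( sin Δλ · cos φ₂ , cos φ₁ · sin φ₂ − sin φ₁ · cos φ₂ · cos Δλ )
  = atan2(-0.58279, 0.73757) = -38.314° → normalised to [0°, 360°): 321.686°.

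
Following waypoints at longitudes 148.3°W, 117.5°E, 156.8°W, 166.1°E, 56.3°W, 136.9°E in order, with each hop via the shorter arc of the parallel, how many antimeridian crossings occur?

5

Leg 1: -148.3° → +117.5°, shortest Δλ = -94.2° (west) — crosses 180°.
Leg 2: +117.5° → -156.8°, shortest Δλ = 85.7° (east) — crosses 180°.
Leg 3: -156.8° → +166.1°, shortest Δλ = -37.1° (west) — crosses 180°.
Leg 4: +166.1° → -56.3°, shortest Δλ = 137.6° (east) — crosses 180°.
Leg 5: -56.3° → +136.9°, shortest Δλ = -166.8° (west) — crosses 180°.
Total crossings: 5.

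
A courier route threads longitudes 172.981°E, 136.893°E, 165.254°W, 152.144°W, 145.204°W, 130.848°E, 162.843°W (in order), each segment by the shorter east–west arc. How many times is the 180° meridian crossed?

Leg 1: +172.981° → +136.893°, shortest Δλ = -36.088° (west) — does not cross 180°.
Leg 2: +136.893° → -165.254°, shortest Δλ = 57.853° (east) — crosses 180°.
Leg 3: -165.254° → -152.144°, shortest Δλ = 13.11° (east) — does not cross 180°.
Leg 4: -152.144° → -145.204°, shortest Δλ = 6.94° (east) — does not cross 180°.
Leg 5: -145.204° → +130.848°, shortest Δλ = -83.948° (west) — crosses 180°.
Leg 6: +130.848° → -162.843°, shortest Δλ = 66.309° (east) — crosses 180°.
Total crossings: 3.

3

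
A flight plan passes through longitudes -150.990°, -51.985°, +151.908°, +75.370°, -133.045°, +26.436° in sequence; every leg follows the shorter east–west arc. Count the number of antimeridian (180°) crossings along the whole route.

Leg 1: -150.990° → -51.985°, shortest Δλ = 99.005° (east) — does not cross 180°.
Leg 2: -51.985° → +151.908°, shortest Δλ = -156.107° (west) — crosses 180°.
Leg 3: +151.908° → +75.370°, shortest Δλ = -76.538° (west) — does not cross 180°.
Leg 4: +75.370° → -133.045°, shortest Δλ = 151.585° (east) — crosses 180°.
Leg 5: -133.045° → +26.436°, shortest Δλ = 159.481° (east) — does not cross 180°.
Total crossings: 2.

2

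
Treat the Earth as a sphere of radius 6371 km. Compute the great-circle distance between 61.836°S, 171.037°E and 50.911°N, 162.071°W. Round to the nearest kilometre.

Δλ = -162.071 − 171.037 = -333.108°; wrapped into (−180°, 180°]: 26.892°.
Δφ = 50.911 − -61.836 = 112.747°.
a = sin²(Δφ/2) + cos φ₁ · cos φ₂ · sin²(Δλ/2) = 0.709423.
c = 2·atan2(√a, √(1−a)) = 2.00297 rad → d = 6371·c ≈ 12760.92 km.

12761 km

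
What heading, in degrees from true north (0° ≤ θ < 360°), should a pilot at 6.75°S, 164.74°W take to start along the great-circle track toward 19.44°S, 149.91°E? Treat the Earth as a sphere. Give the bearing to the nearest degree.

Δλ = 149.91 − -164.74 = 314.65°; wrapped into (−180°, 180°]: -45.35°.
θ = atan2( sin Δλ · cos φ₂ , cos φ₁ · sin φ₂ − sin φ₁ · cos φ₂ · cos Δλ )
  = atan2(-0.67086, -0.25262) = -110.635° → normalised to [0°, 360°): 249.365°.

249°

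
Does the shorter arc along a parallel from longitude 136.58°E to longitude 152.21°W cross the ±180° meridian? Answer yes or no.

Yes

Naïve |-152.21 − 136.58| = 288.79° > 180°, so the shorter arc goes the other way round — across 180°.
Signed shortest Δλ = ((-152.21 − 136.58 + 180) mod 360) − 180 = 71.21°.
Going east by 71.21° from +136.58° passes through 180° before reaching -152.21°.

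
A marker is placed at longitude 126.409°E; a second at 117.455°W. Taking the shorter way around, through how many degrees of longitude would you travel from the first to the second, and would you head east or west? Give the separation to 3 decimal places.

116.136° east

Raw difference: -117.455 − 126.409 = -243.864°.
Normalise into (−180°, 180°]: -243.864° + 360° = 116.136°.
Positive ⇒ the second point lies to the east; separation 116.136°.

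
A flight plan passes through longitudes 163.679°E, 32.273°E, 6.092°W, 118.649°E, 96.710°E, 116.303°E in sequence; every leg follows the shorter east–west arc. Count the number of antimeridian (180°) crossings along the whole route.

Leg 1: +163.679° → +32.273°, shortest Δλ = -131.406° (west) — does not cross 180°.
Leg 2: +32.273° → -6.092°, shortest Δλ = -38.365° (west) — does not cross 180°.
Leg 3: -6.092° → +118.649°, shortest Δλ = 124.741° (east) — does not cross 180°.
Leg 4: +118.649° → +96.710°, shortest Δλ = -21.939° (west) — does not cross 180°.
Leg 5: +96.710° → +116.303°, shortest Δλ = 19.593° (east) — does not cross 180°.
Total crossings: 0.

0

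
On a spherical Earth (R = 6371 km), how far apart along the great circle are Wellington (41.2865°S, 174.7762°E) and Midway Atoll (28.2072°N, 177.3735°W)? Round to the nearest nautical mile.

Δλ = -177.3735 − 174.7762 = -352.1497°; wrapped into (−180°, 180°]: 7.8503°.
Δφ = 28.2072 − -41.2865 = 69.4937°.
a = sin²(Δφ/2) + cos φ₁ · cos φ₂ · sin²(Δλ/2) = 0.327948.
c = 2·atan2(√a, √(1−a)) = 1.21951 rad → d = 6371·c ≈ 7769.51 km ≈ 4195.20 nmi.

4195 nmi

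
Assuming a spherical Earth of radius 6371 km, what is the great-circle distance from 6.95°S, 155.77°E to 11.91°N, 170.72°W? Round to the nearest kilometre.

Δλ = -170.72 − 155.77 = -326.49°; wrapped into (−180°, 180°]: 33.51°.
Δφ = 11.91 − -6.95 = 18.86°.
a = sin²(Δφ/2) + cos φ₁ · cos φ₂ · sin²(Δλ/2) = 0.107563.
c = 2·atan2(√a, √(1−a)) = 0.66830 rad → d = 6371·c ≈ 4257.76 km.

4258 km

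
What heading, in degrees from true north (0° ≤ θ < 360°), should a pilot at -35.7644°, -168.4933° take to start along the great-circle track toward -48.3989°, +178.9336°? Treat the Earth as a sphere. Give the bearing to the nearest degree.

212°

Δλ = 178.9336 − -168.4933 = 347.4269°; wrapped into (−180°, 180°]: -12.5731°.
θ = atan2( sin Δλ · cos φ₂ , cos φ₁ · sin φ₂ − sin φ₁ · cos φ₂ · cos Δλ )
  = atan2(-0.14453, -0.22804) = -147.633° → normalised to [0°, 360°): 212.367°.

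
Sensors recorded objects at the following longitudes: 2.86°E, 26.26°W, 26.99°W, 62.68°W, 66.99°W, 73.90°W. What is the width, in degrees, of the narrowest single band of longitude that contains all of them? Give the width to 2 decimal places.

Sort the longitudes: -73.90°, -66.99°, -62.68°, -26.99°, -26.26°, +2.86°.
Eastward gaps between consecutive values (wrapping around): 6.91°, 4.31°, 35.69°, 0.73°, 29.12°, 283.24°.
Largest gap = 283.24° ⇒ minimal covering band is its complement: 360° − 283.24° = 76.76°.
Band runs from -73.90° eastward to +2.86°.

76.76°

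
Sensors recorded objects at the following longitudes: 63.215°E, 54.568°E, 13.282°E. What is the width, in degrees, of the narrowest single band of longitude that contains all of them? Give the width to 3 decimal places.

Sort the longitudes: +13.282°, +54.568°, +63.215°.
Eastward gaps between consecutive values (wrapping around): 41.286°, 8.647°, 310.067°.
Largest gap = 310.067° ⇒ minimal covering band is its complement: 360° − 310.067° = 49.933°.
Band runs from +13.282° eastward to +63.215°.

49.933°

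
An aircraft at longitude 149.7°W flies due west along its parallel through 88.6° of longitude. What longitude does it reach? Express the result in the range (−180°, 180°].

121.7°E

Start at -149.7°; shift −88.6° → -238.3°.
-238.3° lies outside (−180°, 180°]; add 360° → +121.7°.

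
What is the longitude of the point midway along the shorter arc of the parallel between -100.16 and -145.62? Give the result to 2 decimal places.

Signed shortest Δλ from -100.16° to -145.62° is -45.46°.
Midpoint longitude = -100.16° + (-45.46°)/2 = -100.16° − 22.73° = -122.89°.

-122.89°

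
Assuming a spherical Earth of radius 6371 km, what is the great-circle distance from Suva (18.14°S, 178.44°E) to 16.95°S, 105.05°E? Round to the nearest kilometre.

Δλ = 105.05 − 178.44 = -73.39°.
Δφ = -16.95 − -18.14 = 1.19°.
a = sin²(Δφ/2) + cos φ₁ · cos φ₂ · sin²(Δλ/2) = 0.324693.
c = 2·atan2(√a, √(1−a)) = 1.21257 rad → d = 6371·c ≈ 7725.28 km.

7725 km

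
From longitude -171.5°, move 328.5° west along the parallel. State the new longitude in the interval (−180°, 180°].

Start at -171.5°; shift −328.5° → -500.0°.
-500.0° lies outside (−180°, 180°]; add 360° → -140.0°.

-140.0°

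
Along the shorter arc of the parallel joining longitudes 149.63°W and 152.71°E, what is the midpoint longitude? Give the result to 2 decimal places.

Signed shortest Δλ from -149.63° to +152.71° is -57.66°.
Midpoint longitude = -149.63° + (-57.66°)/2 = -149.63° − 28.83° = -178.46°.
(The naïve average (-149.63 + +152.71)/2 = 1.54° is on the wrong side of the globe.)

178.46°W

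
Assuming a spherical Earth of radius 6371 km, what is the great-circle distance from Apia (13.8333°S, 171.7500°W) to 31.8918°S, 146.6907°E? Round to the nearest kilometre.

Δλ = 146.6907 − -171.7500 = 318.4407°; wrapped into (−180°, 180°]: -41.5593°.
Δφ = -31.8918 − -13.8333 = -18.0585°.
a = sin²(Δφ/2) + cos φ₁ · cos φ₂ · sin²(Δλ/2) = 0.128396.
c = 2·atan2(√a, √(1−a)) = 0.73294 rad → d = 6371·c ≈ 4669.58 km.

4670 km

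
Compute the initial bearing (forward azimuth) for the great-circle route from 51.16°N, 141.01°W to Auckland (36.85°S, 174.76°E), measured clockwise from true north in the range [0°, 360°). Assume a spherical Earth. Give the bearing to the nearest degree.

214°

Δλ = 174.76 − -141.01 = 315.77°; wrapped into (−180°, 180°]: -44.23°.
θ = atan2( sin Δλ · cos φ₂ , cos φ₁ · sin φ₂ − sin φ₁ · cos φ₂ · cos Δλ )
  = atan2(-0.55818, -0.82272) = -145.845° → normalised to [0°, 360°): 214.155°.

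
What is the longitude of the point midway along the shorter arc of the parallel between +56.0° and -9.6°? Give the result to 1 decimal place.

+23.2°

Signed shortest Δλ from +56.0° to -9.6° is -65.6°.
Midpoint longitude = +56.0° + (-65.6°)/2 = +56.0° − 32.8° = +23.2°.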